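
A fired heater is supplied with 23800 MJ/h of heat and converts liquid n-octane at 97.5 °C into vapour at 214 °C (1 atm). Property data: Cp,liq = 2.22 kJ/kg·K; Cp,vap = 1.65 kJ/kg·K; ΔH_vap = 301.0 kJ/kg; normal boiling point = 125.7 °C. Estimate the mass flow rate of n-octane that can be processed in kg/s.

Δh = 2.22×(125.7−97.5) + 301.0 + 1.65×(214−125.7) = 509.3 kJ/kg
Q = 23800 MJ/h = 6611.1 kJ/s = 6611.1 kJ/s
ṁ = Q/Δh = 6611.1 / 509.3 = 12.981 kg/s

ṁ = 13.0 kg/s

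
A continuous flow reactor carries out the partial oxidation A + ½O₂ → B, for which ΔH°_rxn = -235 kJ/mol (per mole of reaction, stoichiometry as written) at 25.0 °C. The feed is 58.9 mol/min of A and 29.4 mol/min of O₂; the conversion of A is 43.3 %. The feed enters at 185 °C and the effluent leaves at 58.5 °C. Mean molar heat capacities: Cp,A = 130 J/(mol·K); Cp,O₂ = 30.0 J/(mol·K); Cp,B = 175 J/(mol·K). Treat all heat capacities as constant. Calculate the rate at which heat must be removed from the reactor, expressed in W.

Extent of reaction ξ = 0.433 × 58.9 = 25.504 mol/min
Reaction term: ξ·ΔH°_rxn = 25.504 × -235 = -5993.4 kJ/min
Sensible, feed 185→25 °C: -1366.2 kJ/min
Outlet flows (mol/min): A 33.396, O₂ 16.648, B 25.504
Sensible, products 25→58.5 °C: 311.69 kJ/min
Q = ΔH = -7047.9 kJ/min = -117.47 kW
Heat removed = 117470 W

Q_out = 117000 W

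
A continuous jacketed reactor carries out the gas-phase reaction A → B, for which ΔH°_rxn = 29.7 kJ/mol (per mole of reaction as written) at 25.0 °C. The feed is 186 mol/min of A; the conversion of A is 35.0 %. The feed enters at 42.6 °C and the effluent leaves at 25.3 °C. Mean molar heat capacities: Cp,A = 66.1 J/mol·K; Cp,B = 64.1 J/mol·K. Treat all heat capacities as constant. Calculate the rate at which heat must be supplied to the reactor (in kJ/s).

Extent of reaction ξ = 0.350 × 186 = 65.1 mol/min
Reaction term: ξ·ΔH°_rxn = 65.1 × 29.7 = 1933.5 kJ/min
Sensible, feed 42.6→25 °C: -216.38 kJ/min
Outlet flows (mol/min): A 120.9, B 65.1
Sensible, products 25→25.3 °C: 3.6493 kJ/min
Q = ΔH = 1720.7 kJ/min = 28.679 kW
Heat supplied = 28.679 kJ/s

Q_in = 28.7 kJ/s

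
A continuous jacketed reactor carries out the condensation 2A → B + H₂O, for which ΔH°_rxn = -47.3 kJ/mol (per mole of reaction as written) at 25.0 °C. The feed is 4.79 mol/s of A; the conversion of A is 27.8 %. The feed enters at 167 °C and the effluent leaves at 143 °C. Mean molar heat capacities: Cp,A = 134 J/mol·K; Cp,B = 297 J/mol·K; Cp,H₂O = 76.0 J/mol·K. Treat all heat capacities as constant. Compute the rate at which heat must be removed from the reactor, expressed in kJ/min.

Q_out = 2320 kJ/min

Extent of reaction ξ = 0.278 × 4.79 / 2 = 0.66581 mol/s
Reaction term: ξ·ΔH°_rxn = 0.66581 × -47.3 = -31.493 kJ/s
Sensible, feed 167→25 °C: -91.144 kJ/s
Outlet flows (mol/s): A 3.4584, B 0.66581, H₂O 0.66581
Sensible, products 25→143 °C: 83.989 kJ/s
Q = ΔH = -38.648 kJ/s = -38.648 kW
Heat removed = 2318.9 kJ/min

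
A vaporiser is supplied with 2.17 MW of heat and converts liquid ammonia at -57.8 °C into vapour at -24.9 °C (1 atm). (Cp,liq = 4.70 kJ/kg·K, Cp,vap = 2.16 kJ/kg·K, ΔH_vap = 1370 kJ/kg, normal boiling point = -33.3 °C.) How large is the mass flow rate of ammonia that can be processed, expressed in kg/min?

Δh = 4.70×(-33.3−-57.8) + 1370 + 2.16×(-24.9−-33.3) = 1503.3 kJ/kg
Q = 2.17 MW = 2170 kJ/s = 130200 kJ/min
ṁ = Q/Δh = 130200 / 1503.3 = 86.61 kg/min

ṁ = 86.6 kg/min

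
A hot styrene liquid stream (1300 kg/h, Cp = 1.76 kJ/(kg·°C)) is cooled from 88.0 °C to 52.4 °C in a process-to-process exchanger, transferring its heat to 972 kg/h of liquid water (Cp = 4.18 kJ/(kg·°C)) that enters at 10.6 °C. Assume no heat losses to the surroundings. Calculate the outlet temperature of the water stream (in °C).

Heat released by hot stream: Q = 1300 × 1.76 × (88.0 − 52.4) = 81453 kJ/h
Energy balance on cold side (adiabatic exchanger): Q = ṁ_c·Cp_c·(T_c,out − T_c,in)
T_c,out = 10.6 + 81453/(972 × 4.18) = 30.648 °C

T_c,out = 30.6 °C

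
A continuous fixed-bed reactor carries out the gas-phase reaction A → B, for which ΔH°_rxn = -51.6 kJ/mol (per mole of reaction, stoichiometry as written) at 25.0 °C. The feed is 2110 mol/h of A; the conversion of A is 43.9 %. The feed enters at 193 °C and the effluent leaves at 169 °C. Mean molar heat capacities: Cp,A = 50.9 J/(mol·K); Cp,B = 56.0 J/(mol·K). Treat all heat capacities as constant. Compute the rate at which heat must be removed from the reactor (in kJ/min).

Q_out = 828 kJ/min

Extent of reaction ξ = 0.439 × 2110 = 926.29 mol/h
Reaction term: ξ·ΔH°_rxn = 926.29 × -51.6 = -47797 kJ/h
Sensible, feed 193→25 °C: -18043 kJ/h
Outlet flows (mol/h): A 1183.7, B 926.29
Sensible, products 25→169 °C: 16146 kJ/h
Q = ΔH = -49694 kJ/h = -13.804 kW
Heat removed = 828.23 kJ/min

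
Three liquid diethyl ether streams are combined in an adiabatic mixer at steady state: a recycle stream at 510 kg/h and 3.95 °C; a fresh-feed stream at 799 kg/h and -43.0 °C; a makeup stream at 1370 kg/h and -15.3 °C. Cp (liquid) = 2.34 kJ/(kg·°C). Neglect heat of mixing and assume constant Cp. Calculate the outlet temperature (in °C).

T_out = -19.9 °C

No heat crosses the boundary, so H_out = H_in.
T_out = Σ ṁᵢCp,ᵢTᵢ / Σ ṁᵢCp,ᵢ
      = -124730 / 6268.9 = -19.897 °C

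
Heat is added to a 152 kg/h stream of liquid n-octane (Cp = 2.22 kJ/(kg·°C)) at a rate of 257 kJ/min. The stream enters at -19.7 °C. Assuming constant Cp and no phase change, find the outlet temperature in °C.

T_out = 26.0 °C

Q = 257 kJ/min = 15420 kJ/h
ΔT = Q/(ṁ·Cp) = 15420/(152×2.22) = 45.697 K
T_out = -19.7 + 45.697 = 25.997 °C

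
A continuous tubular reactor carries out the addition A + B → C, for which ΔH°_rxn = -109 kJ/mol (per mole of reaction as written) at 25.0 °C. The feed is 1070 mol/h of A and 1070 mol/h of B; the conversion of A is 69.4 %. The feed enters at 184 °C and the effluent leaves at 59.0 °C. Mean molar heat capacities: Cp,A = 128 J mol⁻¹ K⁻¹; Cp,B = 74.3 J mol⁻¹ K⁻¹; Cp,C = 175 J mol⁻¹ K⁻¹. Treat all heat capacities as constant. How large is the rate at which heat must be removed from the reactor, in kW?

Q_out = 30.2 kW

Extent of reaction ξ = 0.694 × 1070 = 742.58 mol/h
Reaction term: ξ·ΔH°_rxn = 742.58 × -109 = -80941 kJ/h
Sensible, feed 184→25 °C: -34417 kJ/h
Outlet flows (mol/h): A 327.42, B 327.42, C 742.58
Sensible, products 25→59.0 °C: 6670.4 kJ/h
Q = ΔH = -108690 kJ/h = -30.191 kW
Heat removed = 30.191 kW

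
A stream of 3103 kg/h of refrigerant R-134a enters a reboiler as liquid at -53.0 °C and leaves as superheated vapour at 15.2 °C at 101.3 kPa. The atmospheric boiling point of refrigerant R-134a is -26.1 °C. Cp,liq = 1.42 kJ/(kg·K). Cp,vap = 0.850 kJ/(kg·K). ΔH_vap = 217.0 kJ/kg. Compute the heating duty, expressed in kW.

liquid -53.0→-26.1 °C: 38.198 kJ/kg
vaporisation at -26.1 °C: 217 kJ/kg
vapour -26.1→15.2 °C: 35.105 kJ/kg
Δh = 38.198 + 217 + 35.105 = 290.3 kJ/kg
Q = ṁ·Δh = 3103 kg/h × 290.3 kJ/kg = 900810 kJ/h
|Q| = 250.23 kW

Q = 250 kW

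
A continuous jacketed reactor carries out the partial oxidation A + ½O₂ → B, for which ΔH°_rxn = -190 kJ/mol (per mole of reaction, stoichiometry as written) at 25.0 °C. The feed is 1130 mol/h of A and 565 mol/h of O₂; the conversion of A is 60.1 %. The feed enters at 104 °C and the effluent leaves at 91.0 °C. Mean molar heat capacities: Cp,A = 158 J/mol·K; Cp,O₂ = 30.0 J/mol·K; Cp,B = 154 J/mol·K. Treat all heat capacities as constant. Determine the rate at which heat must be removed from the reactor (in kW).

Q_out = 36.8 kW

Extent of reaction ξ = 0.601 × 1130 = 679.13 mol/h
Reaction term: ξ·ΔH°_rxn = 679.13 × -190 = -129030 kJ/h
Sensible, feed 104→25 °C: -15444 kJ/h
Outlet flows (mol/h): A 450.87, O₂ 225.44, B 679.13
Sensible, products 25→91.0 °C: 12051 kJ/h
Q = ΔH = -132430 kJ/h = -36.785 kW
Heat removed = 36.785 kW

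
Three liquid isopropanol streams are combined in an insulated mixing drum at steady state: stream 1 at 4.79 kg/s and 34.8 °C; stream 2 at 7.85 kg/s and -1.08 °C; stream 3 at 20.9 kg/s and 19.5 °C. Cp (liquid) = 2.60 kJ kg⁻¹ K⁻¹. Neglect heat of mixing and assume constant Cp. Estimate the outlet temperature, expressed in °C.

T_out = 16.9 °C

Energy balance with Q = 0: Σ ṁᵢCp,ᵢ(T_out − Tᵢ) = 0
Σ ṁᵢCp,ᵢTᵢ = 4.79×2.60×34.8 + 7.85×2.60×-1.08 + 20.9×2.60×19.5 = 1471
Σ ṁᵢCp,ᵢ = 4.79×2.60 + 7.85×2.60 + 20.9×2.60 = 87.204
T_out = 1471 / 87.204 = 16.868 °C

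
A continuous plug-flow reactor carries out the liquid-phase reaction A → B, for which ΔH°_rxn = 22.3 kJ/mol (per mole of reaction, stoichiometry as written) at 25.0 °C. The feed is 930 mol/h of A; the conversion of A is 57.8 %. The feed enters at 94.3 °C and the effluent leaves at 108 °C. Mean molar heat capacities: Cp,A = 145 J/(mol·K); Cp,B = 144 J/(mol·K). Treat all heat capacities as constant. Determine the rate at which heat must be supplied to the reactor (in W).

Q_in = 3830 W

Extent of reaction ξ = 0.578 × 930 = 537.54 mol/h
Reaction term: ξ·ΔH°_rxn = 537.54 × 22.3 = 11987 kJ/h
Sensible, feed 94.3→25 °C: -9345.1 kJ/h
Outlet flows (mol/h): A 392.46, B 537.54
Sensible, products 25→108 °C: 11148 kJ/h
Q = ΔH = 13790 kJ/h = 3.8305 kW
Heat supplied = 3830.5 W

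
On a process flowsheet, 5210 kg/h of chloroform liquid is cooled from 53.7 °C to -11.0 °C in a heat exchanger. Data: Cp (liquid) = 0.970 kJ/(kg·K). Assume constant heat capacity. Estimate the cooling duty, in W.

Q = ṁ·Cp·ΔT = 5210 × 0.970 × (-11.0 − 53.7) = -326970 kJ/h
Converting: 326970 / 3600 s = 90.826 kW
Cooling duty = 90826 W

Q_c = 90800 W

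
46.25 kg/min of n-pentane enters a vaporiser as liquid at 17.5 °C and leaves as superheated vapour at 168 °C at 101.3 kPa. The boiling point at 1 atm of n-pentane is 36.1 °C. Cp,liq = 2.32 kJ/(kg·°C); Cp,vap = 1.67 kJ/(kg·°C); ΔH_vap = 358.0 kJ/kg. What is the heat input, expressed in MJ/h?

Q = 1720 MJ/h

liquid 17.5→36.1 °C: 43.152 kJ/kg
vaporisation at 36.1 °C: 358 kJ/kg
vapour 36.1→168 °C: 220.27 kJ/kg
Δh = 43.152 + 358 + 220.27 = 621.42 kJ/kg
Q = ṁ·Δh = 46.25 kg/min × 621.42 kJ/kg = 28741 kJ/min
|Q| = 479.02 kW = 1724.5 MJ/h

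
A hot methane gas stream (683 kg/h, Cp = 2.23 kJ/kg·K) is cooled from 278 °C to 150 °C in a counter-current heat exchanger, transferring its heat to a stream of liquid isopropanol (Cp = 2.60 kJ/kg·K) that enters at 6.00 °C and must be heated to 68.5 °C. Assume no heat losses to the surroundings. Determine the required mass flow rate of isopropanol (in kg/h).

ṁ_c = 1200 kg/h

Heat released by hot stream: Q = 683 × 2.23 × (278 − 150) = 194960 kJ/h
Energy balance on cold side (adiabatic exchanger): Q = ṁ_c·Cp_c·(T_c,out − T_c,in)
ṁ_c = 194960 / [2.60 × (68.5 − 6.00)] = 1199.7 kg/h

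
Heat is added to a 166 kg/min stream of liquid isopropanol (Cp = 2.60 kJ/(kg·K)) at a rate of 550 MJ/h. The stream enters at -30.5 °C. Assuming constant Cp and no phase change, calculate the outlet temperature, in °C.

T_out = -9.26 °C

Q = 550 MJ/h = 9166.7 kJ/min
ΔT = Q/(ṁ·Cp) = 9166.7/(166×2.60) = 21.239 K
T_out = -30.5 + 21.239 = -9.2612 °C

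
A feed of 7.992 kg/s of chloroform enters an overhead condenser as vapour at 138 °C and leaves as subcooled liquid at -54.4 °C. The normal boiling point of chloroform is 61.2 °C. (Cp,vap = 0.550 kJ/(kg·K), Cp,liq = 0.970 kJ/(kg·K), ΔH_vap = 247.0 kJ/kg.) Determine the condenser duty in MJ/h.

Q_c = 11500 MJ/h

vapour 138→61.2 °C: -42.24 kJ/kg
condensation at 61.2 °C: -247 kJ/kg
liquid 61.2→-54.4 °C: -112.13 kJ/kg
Δh = -42.24 + -247 + -112.13 = -401.37 kJ/kg
Q = ṁ·Δh = 7.992 kg/s × -401.37 kJ/kg = -3207.8 kJ/s
|Q| = 3207.8 kW = 11548 MJ/h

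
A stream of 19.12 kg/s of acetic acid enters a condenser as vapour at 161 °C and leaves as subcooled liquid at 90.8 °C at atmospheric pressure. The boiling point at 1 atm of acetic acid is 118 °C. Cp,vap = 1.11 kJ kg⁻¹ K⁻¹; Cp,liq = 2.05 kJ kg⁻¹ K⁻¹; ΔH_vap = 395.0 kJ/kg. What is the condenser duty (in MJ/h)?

Q_c = 34300 MJ/h

vapour 161→118 °C: -47.73 kJ/kg
condensation at 118 °C: -395 kJ/kg
liquid 118→90.8 °C: -55.76 kJ/kg
Δh = -47.73 + -395 + -55.76 = -498.49 kJ/kg
Q = ṁ·Δh = 19.12 kg/s × -498.49 kJ/kg = -9531.1 kJ/s
|Q| = 9531.1 kW = 34312 MJ/h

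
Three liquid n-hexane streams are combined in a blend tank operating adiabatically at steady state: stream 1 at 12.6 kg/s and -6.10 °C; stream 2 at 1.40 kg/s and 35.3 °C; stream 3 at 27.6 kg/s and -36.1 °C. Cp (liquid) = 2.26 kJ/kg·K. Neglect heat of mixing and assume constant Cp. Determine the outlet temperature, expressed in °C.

Adiabatic, steady state ⇒ Σ ṁᵢCp,ᵢ(T_out − Tᵢ) = 0
T_out = Σ ṁᵢCp,ᵢTᵢ / Σ ṁᵢCp,ᵢ
      = -2313.8 / 94.016 = -24.611 °C

T_out = -24.6 °C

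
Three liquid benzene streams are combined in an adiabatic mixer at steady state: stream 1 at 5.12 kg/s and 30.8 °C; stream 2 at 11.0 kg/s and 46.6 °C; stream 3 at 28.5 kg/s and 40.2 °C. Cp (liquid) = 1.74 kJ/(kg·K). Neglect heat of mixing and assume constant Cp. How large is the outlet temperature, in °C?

T_out = 40.7 °C

Adiabatic, steady state ⇒ Σ ṁᵢCp,ᵢ(T_out − Tᵢ) = 0
Σ ṁᵢCp,ᵢTᵢ = 5.12×1.74×30.8 + 11.0×1.74×46.6 + 28.5×1.74×40.2 = 3159.8
Σ ṁᵢCp,ᵢ = 5.12×1.74 + 11.0×1.74 + 28.5×1.74 = 77.639
T_out = 3159.8 / 77.639 = 40.699 °C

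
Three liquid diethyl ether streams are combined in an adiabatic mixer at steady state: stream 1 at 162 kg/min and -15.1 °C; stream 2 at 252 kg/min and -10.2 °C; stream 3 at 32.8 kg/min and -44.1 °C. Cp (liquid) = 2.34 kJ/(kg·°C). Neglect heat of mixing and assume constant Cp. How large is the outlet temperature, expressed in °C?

T_out = -14.5 °C

Adiabatic, steady state ⇒ Σ ṁᵢCp,ᵢ(T_out − Tᵢ) = 0
Σ ṁᵢCp,ᵢTᵢ = 162×2.34×-15.1 + 252×2.34×-10.2 + 32.8×2.34×-44.1 = -15124
Σ ṁᵢCp,ᵢ = 162×2.34 + 252×2.34 + 32.8×2.34 = 1045.5
T_out = -15124 / 1045.5 = -14.465 °C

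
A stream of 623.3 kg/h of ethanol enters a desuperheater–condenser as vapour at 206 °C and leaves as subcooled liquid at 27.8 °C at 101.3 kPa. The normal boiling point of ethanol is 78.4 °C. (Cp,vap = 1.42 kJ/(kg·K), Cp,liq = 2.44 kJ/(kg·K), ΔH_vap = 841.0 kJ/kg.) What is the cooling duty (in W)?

Q_c = 198000 W

vapour 206→78.4 °C: -181.19 kJ/kg
condensation at 78.4 °C: -841 kJ/kg
liquid 78.4→27.8 °C: -123.46 kJ/kg
Δh = -181.19 + -841 + -123.46 = -1145.7 kJ/kg
Q = ṁ·Δh = 623.3 kg/h × -1145.7 kJ/kg = -714090 kJ/h
|Q| = 198.36 kW = 198360 W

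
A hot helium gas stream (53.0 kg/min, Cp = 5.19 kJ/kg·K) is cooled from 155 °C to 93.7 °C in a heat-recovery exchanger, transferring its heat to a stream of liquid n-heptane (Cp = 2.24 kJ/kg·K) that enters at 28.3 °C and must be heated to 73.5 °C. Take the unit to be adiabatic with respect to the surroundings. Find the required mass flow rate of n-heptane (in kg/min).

ṁ_c = 167 kg/min

Heat released by hot stream: Q = 53.0 × 5.19 × (155 − 93.7) = 16862 kJ/min
Energy balance on cold side (adiabatic exchanger): Q = ṁ_c·Cp_c·(T_c,out − T_c,in)
ṁ_c = 16862 / [2.24 × (73.5 − 28.3)] = 166.54 kg/min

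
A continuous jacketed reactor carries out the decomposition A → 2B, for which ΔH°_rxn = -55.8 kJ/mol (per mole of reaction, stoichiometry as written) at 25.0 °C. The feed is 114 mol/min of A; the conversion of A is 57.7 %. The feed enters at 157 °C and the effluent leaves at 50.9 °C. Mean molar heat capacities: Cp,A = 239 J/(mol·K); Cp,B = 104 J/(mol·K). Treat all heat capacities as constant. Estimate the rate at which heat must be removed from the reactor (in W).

Q_out = 110000 W

Extent of reaction ξ = 0.577 × 114 = 65.778 mol/min
Reaction term: ξ·ΔH°_rxn = 65.778 × -55.8 = -3670.4 kJ/min
Sensible, feed 157→25 °C: -3596.5 kJ/min
Outlet flows (mol/min): A 48.222, B 131.56
Sensible, products 25→50.9 °C: 652.86 kJ/min
Q = ΔH = -6614 kJ/min = -110.23 kW
Heat removed = 110230 W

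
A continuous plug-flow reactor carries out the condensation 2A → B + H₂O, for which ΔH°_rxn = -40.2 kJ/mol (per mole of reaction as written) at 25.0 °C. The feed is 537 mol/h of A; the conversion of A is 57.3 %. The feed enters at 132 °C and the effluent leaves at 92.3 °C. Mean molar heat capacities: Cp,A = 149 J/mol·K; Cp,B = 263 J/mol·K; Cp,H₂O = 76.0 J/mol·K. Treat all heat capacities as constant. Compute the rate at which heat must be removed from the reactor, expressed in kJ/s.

Extent of reaction ξ = 0.573 × 537 / 2 = 153.85 mol/h
Reaction term: ξ·ΔH°_rxn = 153.85 × -40.2 = -6184.8 kJ/h
Sensible, feed 132→25 °C: -8561.4 kJ/h
Outlet flows (mol/h): A 229.3, B 153.85, H₂O 153.85
Sensible, products 25→92.3 °C: 5809.4 kJ/h
Q = ΔH = -8936.8 kJ/h = -2.4824 kW
Heat removed = 2.4824 kJ/s

Q_out = 2.48 kJ/s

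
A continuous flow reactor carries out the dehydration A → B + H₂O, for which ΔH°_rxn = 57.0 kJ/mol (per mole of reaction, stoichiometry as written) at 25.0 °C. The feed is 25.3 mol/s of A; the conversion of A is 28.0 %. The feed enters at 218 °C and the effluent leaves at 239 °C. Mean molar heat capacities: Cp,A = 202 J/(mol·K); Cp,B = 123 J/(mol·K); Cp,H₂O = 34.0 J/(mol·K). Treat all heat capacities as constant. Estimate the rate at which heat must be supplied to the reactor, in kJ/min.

Extent of reaction ξ = 0.280 × 25.3 = 7.084 mol/s
Reaction term: ξ·ΔH°_rxn = 7.084 × 57.0 = 403.79 kJ/s
Sensible, feed 218→25 °C: -986.35 kJ/s
Outlet flows (mol/s): A 18.216, B 7.084, H₂O 7.084
Sensible, products 25→239 °C: 1025.4 kJ/s
Q = ΔH = 442.89 kJ/s = 442.89 kW
Heat supplied = 26574 kJ/min

Q_in = 26600 kJ/min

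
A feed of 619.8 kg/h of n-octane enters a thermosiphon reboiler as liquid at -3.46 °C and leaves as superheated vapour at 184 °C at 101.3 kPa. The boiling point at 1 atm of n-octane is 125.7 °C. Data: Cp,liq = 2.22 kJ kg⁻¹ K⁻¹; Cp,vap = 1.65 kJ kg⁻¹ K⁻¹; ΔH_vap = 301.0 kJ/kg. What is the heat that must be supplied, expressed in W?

liquid -3.46→125.7 °C: 286.74 kJ/kg
vaporisation at 125.7 °C: 301 kJ/kg
vapour 125.7→184 °C: 96.195 kJ/kg
Δh = 286.74 + 301 + 96.195 = 683.93 kJ/kg
Q = ṁ·Δh = 619.8 kg/h × 683.93 kJ/kg = 423900 kJ/h
|Q| = 117.75 kW = 117750 W

Q = 118000 W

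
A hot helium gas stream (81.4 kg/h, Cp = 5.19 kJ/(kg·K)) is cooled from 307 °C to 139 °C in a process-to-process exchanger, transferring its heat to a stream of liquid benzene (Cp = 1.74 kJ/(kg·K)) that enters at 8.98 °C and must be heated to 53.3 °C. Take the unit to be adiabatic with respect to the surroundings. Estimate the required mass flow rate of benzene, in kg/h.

Heat released by hot stream: Q = 81.4 × 5.19 × (307 − 139) = 70974 kJ/h
Energy balance on cold side (adiabatic exchanger): Q = ṁ_c·Cp_c·(T_c,out − T_c,in)
ṁ_c = 70974 / [1.74 × (53.3 − 8.98)] = 920.35 kg/h

ṁ_c = 920 kg/h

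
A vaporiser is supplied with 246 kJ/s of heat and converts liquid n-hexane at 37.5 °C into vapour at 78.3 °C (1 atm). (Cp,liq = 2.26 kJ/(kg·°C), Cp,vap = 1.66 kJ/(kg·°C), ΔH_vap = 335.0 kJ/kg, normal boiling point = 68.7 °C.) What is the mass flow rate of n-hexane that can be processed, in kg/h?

ṁ = 2100 kg/h

Δh = 2.26×(68.7−37.5) + 335.0 + 1.66×(78.3−68.7) = 421.45 kJ/kg
Q = 246 kJ/s = 246 kJ/s = 885600 kJ/h
ṁ = Q/Δh = 885600 / 421.45 = 2101.3 kg/h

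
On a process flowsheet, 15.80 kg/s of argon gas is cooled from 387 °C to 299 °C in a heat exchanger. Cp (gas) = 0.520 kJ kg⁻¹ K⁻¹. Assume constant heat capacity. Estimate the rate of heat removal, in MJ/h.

Q_c = 2600 MJ/h

Q = ṁ·Cp·ΔT = 15.80 × 0.520 × (299 − 387) = -723.01 kJ/s
Cooling duty = 2602.8 MJ/h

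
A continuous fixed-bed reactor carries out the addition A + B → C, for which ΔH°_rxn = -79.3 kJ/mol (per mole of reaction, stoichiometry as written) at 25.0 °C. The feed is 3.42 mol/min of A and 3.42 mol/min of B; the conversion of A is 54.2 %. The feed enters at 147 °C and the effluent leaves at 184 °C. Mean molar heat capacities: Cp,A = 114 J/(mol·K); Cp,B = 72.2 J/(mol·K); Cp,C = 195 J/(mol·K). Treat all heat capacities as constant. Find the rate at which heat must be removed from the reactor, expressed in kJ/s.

Q_out = 2.01 kJ/s

Extent of reaction ξ = 0.542 × 3.42 = 1.8536 mol/min
Reaction term: ξ·ΔH°_rxn = 1.8536 × -79.3 = -146.99 kJ/min
Sensible, feed 147→25 °C: -77.69 kJ/min
Outlet flows (mol/min): A 1.5664, B 1.5664, C 1.8536
Sensible, products 25→184 °C: 103.85 kJ/min
Q = ΔH = -120.84 kJ/min = -2.014 kW
Heat removed = 2.014 kJ/s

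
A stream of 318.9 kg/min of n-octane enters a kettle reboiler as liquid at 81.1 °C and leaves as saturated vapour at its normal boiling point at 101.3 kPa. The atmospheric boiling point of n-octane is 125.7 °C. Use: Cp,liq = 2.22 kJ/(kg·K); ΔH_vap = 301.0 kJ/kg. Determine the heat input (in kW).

liquid 81.1→125.7 °C: 99.012 kJ/kg
vaporisation at 125.7 °C: 301 kJ/kg
Δh = 99.012 + 301 = 400.01 kJ/kg
Q = ṁ·Δh = 318.9 kg/min × 400.01 kJ/kg = 127560 kJ/min
|Q| = 2126.1 kW

Q = 2130 kW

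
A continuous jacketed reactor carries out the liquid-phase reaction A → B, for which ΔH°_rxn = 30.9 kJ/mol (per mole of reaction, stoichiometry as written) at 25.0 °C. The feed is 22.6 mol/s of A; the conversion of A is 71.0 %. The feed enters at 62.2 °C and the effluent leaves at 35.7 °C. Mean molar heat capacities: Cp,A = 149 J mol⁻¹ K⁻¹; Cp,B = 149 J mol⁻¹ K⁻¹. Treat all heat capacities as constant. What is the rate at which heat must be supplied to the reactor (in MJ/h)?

Q_in = 1460 MJ/h

Extent of reaction ξ = 0.710 × 22.6 = 16.046 mol/s
Reaction term: ξ·ΔH°_rxn = 16.046 × 30.9 = 495.82 kJ/s
Sensible, feed 62.2→25 °C: -125.27 kJ/s
Outlet flows (mol/s): A 6.554, B 16.046
Sensible, products 25→35.7 °C: 36.031 kJ/s
Q = ΔH = 406.59 kJ/s = 406.59 kW
Heat supplied = 1463.7 MJ/h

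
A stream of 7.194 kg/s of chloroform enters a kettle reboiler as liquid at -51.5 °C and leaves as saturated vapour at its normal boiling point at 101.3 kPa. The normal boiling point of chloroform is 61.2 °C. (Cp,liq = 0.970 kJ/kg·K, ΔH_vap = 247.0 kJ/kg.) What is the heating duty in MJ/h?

Q = 9230 MJ/h

liquid -51.5→61.2 °C: 109.32 kJ/kg
vaporisation at 61.2 °C: 247 kJ/kg
Δh = 109.32 + 247 = 356.32 kJ/kg
Q = ṁ·Δh = 7.194 kg/s × 356.32 kJ/kg = 2563.4 kJ/s
|Q| = 2563.4 kW = 9228.1 MJ/h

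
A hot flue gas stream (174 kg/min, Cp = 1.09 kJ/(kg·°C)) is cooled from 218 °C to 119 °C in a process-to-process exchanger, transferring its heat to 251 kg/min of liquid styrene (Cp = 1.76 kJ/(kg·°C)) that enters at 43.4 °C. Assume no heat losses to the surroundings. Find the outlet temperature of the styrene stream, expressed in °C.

Heat released by hot stream: Q = 174 × 1.09 × (218 − 119) = 18776 kJ/min
Energy balance on cold side (adiabatic exchanger): Q = ṁ_c·Cp_c·(T_c,out − T_c,in)
T_c,out = 43.4 + 18776/(251 × 1.76) = 85.903 °C

T_c,out = 85.9 °C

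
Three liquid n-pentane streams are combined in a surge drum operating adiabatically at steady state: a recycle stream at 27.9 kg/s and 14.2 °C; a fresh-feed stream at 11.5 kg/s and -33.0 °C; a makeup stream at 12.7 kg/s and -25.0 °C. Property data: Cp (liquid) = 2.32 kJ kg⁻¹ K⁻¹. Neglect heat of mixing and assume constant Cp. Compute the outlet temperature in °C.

No heat crosses the boundary, so H_out = H_in.
T_out = Σ ṁᵢCp,ᵢTᵢ / Σ ṁᵢCp,ᵢ
      = -697.9 / 120.87 = -5.7739 °C

T_out = -5.77 °C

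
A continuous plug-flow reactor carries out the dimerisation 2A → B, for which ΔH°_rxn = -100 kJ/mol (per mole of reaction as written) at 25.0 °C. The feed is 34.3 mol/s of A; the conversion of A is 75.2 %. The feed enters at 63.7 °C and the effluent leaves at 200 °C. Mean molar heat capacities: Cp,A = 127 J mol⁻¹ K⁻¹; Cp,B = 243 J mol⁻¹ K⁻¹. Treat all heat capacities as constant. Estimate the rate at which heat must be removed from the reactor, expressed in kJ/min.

Extent of reaction ξ = 0.752 × 34.3 / 2 = 12.897 mol/s
Reaction term: ξ·ΔH°_rxn = 12.897 × -100 = -1289.7 kJ/s
Sensible, feed 63.7→25 °C: -168.58 kJ/s
Outlet flows (mol/s): A 8.5064, B 12.897
Sensible, products 25→200 °C: 737.49 kJ/s
Q = ΔH = -720.77 kJ/s = -720.77 kW
Heat removed = 43246 kJ/min

Q_out = 43200 kJ/min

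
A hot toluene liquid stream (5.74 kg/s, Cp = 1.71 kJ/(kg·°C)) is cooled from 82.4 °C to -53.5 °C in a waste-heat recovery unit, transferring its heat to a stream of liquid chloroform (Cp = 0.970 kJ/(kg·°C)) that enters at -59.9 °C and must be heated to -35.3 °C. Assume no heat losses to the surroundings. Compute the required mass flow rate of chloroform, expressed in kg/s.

Heat released by hot stream: Q = 5.74 × 1.71 × (82.4 − -53.5) = 1333.9 kJ/s
Energy balance on cold side (adiabatic exchanger): Q = ṁ_c·Cp_c·(T_c,out − T_c,in)
ṁ_c = 1333.9 / [0.970 × (-35.3 − -59.9)] = 55.901 kg/s

ṁ_c = 55.9 kg/s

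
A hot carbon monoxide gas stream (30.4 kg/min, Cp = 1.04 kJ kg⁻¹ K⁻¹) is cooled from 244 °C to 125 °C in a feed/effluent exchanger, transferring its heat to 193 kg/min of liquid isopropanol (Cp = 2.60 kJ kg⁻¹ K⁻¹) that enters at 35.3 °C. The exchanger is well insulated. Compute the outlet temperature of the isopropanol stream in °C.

T_c,out = 42.8 °C

Heat released by hot stream: Q = 30.4 × 1.04 × (244 − 125) = 3762.3 kJ/min
Energy balance on cold side (adiabatic exchanger): Q = ṁ_c·Cp_c·(T_c,out − T_c,in)
T_c,out = 35.3 + 3762.3/(193 × 2.60) = 42.798 °C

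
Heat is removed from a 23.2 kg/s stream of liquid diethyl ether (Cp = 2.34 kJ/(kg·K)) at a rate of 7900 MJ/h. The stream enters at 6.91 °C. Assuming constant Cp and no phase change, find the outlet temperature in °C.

T_out = -33.5 °C

Q = 7900 MJ/h = 2194.4 kJ/s
ΔT = Q/(ṁ·Cp) = 2194.4/(23.2×2.34) = 40.422 K
T_out = 6.91 − 40.422 = -33.512 °C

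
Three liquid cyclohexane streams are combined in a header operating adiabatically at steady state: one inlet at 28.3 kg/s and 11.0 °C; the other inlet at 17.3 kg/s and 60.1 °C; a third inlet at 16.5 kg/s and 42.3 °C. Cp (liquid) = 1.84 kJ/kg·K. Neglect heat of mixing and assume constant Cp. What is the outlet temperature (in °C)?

Adiabatic, steady state ⇒ Σ ṁᵢCp,ᵢ(T_out − Tᵢ) = 0
T_out = Σ ṁᵢCp,ᵢTᵢ / Σ ṁᵢCp,ᵢ
      = 3770.1 / 114.26 = 32.995 °C

T_out = 33.0 °C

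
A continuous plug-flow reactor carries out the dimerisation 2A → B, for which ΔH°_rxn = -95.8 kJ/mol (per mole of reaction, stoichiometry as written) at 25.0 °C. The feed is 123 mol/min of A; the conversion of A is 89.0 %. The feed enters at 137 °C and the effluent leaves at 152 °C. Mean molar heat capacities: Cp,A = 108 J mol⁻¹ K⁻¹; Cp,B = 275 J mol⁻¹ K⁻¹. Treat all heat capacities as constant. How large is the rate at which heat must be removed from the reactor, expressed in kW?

Q_out = 77.2 kW

Extent of reaction ξ = 0.890 × 123 / 2 = 54.735 mol/min
Reaction term: ξ·ΔH°_rxn = 54.735 × -95.8 = -5243.6 kJ/min
Sensible, feed 137→25 °C: -1487.8 kJ/min
Outlet flows (mol/min): A 13.53, B 54.735
Sensible, products 25→152 °C: 2097.2 kJ/min
Q = ΔH = -4634.2 kJ/min = -77.237 kW
Heat removed = 77.237 kW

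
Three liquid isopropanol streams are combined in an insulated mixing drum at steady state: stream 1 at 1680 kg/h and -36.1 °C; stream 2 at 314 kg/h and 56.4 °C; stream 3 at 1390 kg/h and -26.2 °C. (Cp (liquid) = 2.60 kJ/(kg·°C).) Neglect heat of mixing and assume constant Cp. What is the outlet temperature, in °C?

No heat crosses the boundary, so H_out = H_in.
Σ ṁᵢCp,ᵢTᵢ = 1680×2.60×-36.1 + 314×2.60×56.4 + 1390×2.60×-26.2 = -206330
Σ ṁᵢCp,ᵢ = 1680×2.60 + 314×2.60 + 1390×2.60 = 8798.4
T_out = -206330 / 8798.4 = -23.45 °C

T_out = -23.5 °C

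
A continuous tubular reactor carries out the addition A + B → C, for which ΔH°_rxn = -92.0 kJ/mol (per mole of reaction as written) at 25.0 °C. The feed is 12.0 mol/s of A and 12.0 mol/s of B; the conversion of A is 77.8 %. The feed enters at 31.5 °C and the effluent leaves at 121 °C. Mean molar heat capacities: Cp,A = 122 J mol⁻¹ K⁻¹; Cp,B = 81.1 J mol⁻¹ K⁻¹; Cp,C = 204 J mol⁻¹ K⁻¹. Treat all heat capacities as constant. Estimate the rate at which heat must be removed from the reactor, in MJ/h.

Q_out = 2300 MJ/h

Extent of reaction ξ = 0.778 × 12.0 = 9.336 mol/s
Reaction term: ξ·ΔH°_rxn = 9.336 × -92.0 = -858.91 kJ/s
Sensible, feed 31.5→25 °C: -15.842 kJ/s
Outlet flows (mol/s): A 2.664, B 2.664, C 9.336
Sensible, products 25→121 °C: 234.78 kJ/s
Q = ΔH = -639.98 kJ/s = -639.98 kW
Heat removed = 2303.9 MJ/h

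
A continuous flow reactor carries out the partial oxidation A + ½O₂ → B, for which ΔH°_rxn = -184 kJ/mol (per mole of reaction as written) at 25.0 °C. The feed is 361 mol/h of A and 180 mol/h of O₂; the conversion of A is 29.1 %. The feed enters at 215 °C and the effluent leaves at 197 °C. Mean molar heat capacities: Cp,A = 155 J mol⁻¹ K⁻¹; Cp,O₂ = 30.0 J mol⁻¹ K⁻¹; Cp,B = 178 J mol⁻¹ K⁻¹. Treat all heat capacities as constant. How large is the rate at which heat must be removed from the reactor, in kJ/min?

Extent of reaction ξ = 0.291 × 361 = 105.05 mol/h
Reaction term: ξ·ΔH°_rxn = 105.05 × -184 = -19329 kJ/h
Sensible, feed 215→25 °C: -11657 kJ/h
Outlet flows (mol/h): A 255.95, O₂ 127.47, B 105.05
Sensible, products 25→197 °C: 10698 kJ/h
Q = ΔH = -20289 kJ/h = -5.6359 kW
Heat removed = 338.15 kJ/min

Q_out = 338 kJ/min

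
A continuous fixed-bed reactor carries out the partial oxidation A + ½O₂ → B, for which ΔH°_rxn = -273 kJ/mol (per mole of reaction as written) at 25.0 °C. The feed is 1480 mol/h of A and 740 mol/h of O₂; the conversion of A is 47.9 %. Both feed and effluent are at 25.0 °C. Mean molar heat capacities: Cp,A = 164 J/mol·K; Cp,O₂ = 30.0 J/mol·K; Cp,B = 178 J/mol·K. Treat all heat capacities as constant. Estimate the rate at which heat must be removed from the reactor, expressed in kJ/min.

Q_out = 3230 kJ/min

Extent of reaction ξ = 0.479 × 1480 = 708.92 mol/h
Reaction term: ξ·ΔH°_rxn = 708.92 × -273 = -193540 kJ/h
Q = ΔH = -193540 kJ/h = -53.76 kW
Heat removed = 3225.6 kJ/min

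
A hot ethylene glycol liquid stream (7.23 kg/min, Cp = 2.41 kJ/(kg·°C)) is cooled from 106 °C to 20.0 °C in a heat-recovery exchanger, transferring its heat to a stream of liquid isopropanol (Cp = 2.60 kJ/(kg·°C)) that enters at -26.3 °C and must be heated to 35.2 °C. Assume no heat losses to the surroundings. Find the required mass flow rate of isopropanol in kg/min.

Heat released by hot stream: Q = 7.23 × 2.41 × (106 − 20.0) = 1498.5 kJ/min
Energy balance on cold side (adiabatic exchanger): Q = ṁ_c·Cp_c·(T_c,out − T_c,in)
ṁ_c = 1498.5 / [2.60 × (35.2 − -26.3)] = 9.3714 kg/min

ṁ_c = 9.37 kg/min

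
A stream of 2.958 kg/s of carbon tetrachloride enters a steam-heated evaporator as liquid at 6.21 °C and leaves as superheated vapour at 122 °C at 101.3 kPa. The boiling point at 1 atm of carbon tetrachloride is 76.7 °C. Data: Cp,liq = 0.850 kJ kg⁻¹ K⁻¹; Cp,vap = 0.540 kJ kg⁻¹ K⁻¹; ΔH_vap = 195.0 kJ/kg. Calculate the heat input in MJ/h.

Q = 2980 MJ/h

liquid 6.21→76.7 °C: 59.917 kJ/kg
vaporisation at 76.7 °C: 195 kJ/kg
vapour 76.7→122 °C: 24.462 kJ/kg
Δh = 59.917 + 195 + 24.462 = 279.38 kJ/kg
Q = ṁ·Δh = 2.958 kg/s × 279.38 kJ/kg = 826.4 kJ/s
|Q| = 826.4 kW = 2975 MJ/h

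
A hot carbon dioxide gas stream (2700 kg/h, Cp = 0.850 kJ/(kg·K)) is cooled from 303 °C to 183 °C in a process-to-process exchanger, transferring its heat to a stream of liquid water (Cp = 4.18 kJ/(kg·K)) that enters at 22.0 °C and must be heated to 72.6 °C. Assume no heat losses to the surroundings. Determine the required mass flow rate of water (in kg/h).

ṁ_c = 1300 kg/h

Heat released by hot stream: Q = 2700 × 0.850 × (303 − 183) = 275400 kJ/h
Energy balance on cold side (adiabatic exchanger): Q = ṁ_c·Cp_c·(T_c,out − T_c,in)
ṁ_c = 275400 / [4.18 × (72.6 − 22.0)] = 1302.1 kg/h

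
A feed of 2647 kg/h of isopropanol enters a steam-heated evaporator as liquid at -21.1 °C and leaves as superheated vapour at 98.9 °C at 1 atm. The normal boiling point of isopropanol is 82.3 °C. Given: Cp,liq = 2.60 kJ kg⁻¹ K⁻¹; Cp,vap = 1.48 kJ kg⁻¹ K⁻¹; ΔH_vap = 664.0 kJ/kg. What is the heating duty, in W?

liquid -21.1→82.3 °C: 268.84 kJ/kg
vaporisation at 82.3 °C: 664 kJ/kg
vapour 82.3→98.9 °C: 24.568 kJ/kg
Δh = 268.84 + 664 + 24.568 = 957.41 kJ/kg
Q = ṁ·Δh = 2647 kg/h × 957.41 kJ/kg = 2.5343e+06 kJ/h
|Q| = 703.96 kW = 703960 W

Q = 704000 W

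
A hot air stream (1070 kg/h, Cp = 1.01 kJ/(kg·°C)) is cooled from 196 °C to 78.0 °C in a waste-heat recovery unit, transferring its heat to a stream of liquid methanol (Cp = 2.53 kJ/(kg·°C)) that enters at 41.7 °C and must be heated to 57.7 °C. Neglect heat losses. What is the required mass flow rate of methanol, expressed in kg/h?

Heat released by hot stream: Q = 1070 × 1.01 × (196 − 78.0) = 127520 kJ/h
Energy balance on cold side (adiabatic exchanger): Q = ṁ_c·Cp_c·(T_c,out − T_c,in)
ṁ_c = 127520 / [2.53 × (57.7 − 41.7)] = 3150.3 kg/h

ṁ_c = 3150 kg/h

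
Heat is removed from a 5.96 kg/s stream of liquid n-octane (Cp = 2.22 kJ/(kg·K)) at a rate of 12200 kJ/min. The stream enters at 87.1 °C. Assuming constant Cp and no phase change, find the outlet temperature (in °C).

T_out = 71.7 °C

Q = 12200 kJ/min = 203.33 kJ/s
ΔT = Q/(ṁ·Cp) = 203.33/(5.96×2.22) = 15.368 K
T_out = 87.1 − 15.368 = 71.732 °C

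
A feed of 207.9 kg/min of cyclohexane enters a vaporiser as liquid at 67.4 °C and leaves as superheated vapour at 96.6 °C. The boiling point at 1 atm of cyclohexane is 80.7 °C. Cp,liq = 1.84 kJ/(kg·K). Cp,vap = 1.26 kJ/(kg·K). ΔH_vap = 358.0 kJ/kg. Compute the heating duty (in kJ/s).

Q = 1390 kJ/s

liquid 67.4→80.7 °C: 24.472 kJ/kg
vaporisation at 80.7 °C: 358 kJ/kg
vapour 80.7→96.6 °C: 20.034 kJ/kg
Δh = 24.472 + 358 + 20.034 = 402.51 kJ/kg
Q = ṁ·Δh = 207.9 kg/min × 402.51 kJ/kg = 83681 kJ/min
|Q| = 1394.7 kW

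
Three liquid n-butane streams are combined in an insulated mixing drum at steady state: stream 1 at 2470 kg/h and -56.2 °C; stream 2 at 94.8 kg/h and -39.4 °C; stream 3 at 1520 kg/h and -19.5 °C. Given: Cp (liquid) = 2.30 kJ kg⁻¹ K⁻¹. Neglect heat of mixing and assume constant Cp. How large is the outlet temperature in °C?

T_out = -42.2 °C

Energy balance with Q = 0: Σ ṁᵢCp,ᵢ(T_out − Tᵢ) = 0
T_out = Σ ṁᵢCp,ᵢTᵢ / Σ ṁᵢCp,ᵢ
      = -396030 / 9395 = -42.154 °C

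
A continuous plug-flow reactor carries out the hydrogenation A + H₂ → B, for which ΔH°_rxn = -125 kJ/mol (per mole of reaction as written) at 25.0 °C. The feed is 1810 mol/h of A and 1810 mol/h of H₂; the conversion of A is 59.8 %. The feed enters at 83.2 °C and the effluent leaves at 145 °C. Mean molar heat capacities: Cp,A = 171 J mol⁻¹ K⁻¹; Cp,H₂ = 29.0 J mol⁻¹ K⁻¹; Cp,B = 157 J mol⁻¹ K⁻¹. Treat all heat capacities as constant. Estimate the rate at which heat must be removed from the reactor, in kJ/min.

Q_out = 1980 kJ/min

Extent of reaction ξ = 0.598 × 1810 = 1082.4 mol/h
Reaction term: ξ·ΔH°_rxn = 1082.4 × -125 = -135300 kJ/h
Sensible, feed 83.2→25 °C: -21068 kJ/h
Outlet flows (mol/h): A 727.62, H₂ 727.62, B 1082.4
Sensible, products 25→145 °C: 37855 kJ/h
Q = ΔH = -118510 kJ/h = -32.92 kW
Heat removed = 1975.2 kJ/min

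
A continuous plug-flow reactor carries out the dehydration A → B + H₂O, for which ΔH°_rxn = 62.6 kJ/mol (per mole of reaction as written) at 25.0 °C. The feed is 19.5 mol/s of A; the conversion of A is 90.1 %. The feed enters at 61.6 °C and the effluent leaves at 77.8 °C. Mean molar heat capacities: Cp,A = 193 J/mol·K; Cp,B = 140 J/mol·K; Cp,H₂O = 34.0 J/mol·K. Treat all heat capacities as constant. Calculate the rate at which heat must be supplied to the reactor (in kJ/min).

Q_in = 68600 kJ/min

Extent of reaction ξ = 0.901 × 19.5 = 17.57 mol/s
Reaction term: ξ·ΔH°_rxn = 17.57 × 62.6 = 1099.9 kJ/s
Sensible, feed 61.6→25 °C: -137.74 kJ/s
Outlet flows (mol/s): A 1.9305, B 17.57, H₂O 17.57
Sensible, products 25→77.8 °C: 181.09 kJ/s
Q = ΔH = 1143.2 kJ/s = 1143.2 kW
Heat supplied = 68592 kJ/min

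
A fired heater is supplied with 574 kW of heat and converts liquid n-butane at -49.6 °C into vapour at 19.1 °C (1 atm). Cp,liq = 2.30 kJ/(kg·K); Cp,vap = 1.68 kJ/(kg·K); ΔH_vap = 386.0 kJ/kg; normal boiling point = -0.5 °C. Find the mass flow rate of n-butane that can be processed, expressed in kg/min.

ṁ = 64.8 kg/min

Δh = 2.30×(-0.5−-49.6) + 386.0 + 1.68×(19.1−-0.5) = 531.86 kJ/kg
Q = 574 kW = 574 kJ/s = 34440 kJ/min
ṁ = Q/Δh = 34440 / 531.86 = 64.754 kg/min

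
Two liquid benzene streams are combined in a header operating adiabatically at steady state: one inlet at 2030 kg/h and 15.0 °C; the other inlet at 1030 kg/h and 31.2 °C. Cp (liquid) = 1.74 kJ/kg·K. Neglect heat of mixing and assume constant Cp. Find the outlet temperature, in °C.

Adiabatic, steady state ⇒ Σ ṁᵢCp,ᵢ(T_out − Tᵢ) = 0
T_out = Σ ṁᵢCp,ᵢTᵢ / Σ ṁᵢCp,ᵢ
      = 108900 / 5324.4 = 20.453 °C

T_out = 20.5 °C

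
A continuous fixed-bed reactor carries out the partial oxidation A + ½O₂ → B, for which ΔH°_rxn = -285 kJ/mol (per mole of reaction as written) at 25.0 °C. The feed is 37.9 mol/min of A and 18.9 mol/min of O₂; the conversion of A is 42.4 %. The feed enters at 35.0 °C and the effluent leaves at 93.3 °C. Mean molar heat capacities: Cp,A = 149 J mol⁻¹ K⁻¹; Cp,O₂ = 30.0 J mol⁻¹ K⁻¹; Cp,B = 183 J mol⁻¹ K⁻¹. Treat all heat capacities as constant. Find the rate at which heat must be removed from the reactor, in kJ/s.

Q_out = 69.9 kJ/s

Extent of reaction ξ = 0.424 × 37.9 = 16.07 mol/min
Reaction term: ξ·ΔH°_rxn = 16.07 × -285 = -4579.8 kJ/min
Sensible, feed 35.0→25 °C: -62.141 kJ/min
Outlet flows (mol/min): A 21.83, O₂ 10.865, B 16.07
Sensible, products 25→93.3 °C: 445.28 kJ/min
Q = ΔH = -4196.7 kJ/min = -69.945 kW
Heat removed = 69.945 kJ/s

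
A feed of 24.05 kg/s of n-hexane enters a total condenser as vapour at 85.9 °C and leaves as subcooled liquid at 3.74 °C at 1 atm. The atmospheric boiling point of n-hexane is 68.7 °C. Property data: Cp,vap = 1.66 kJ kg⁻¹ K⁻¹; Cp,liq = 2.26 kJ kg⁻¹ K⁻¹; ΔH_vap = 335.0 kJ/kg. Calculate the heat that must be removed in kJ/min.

Q_c = 736000 kJ/min

vapour 85.9→68.7 °C: -28.552 kJ/kg
condensation at 68.7 °C: -335 kJ/kg
liquid 68.7→3.74 °C: -146.81 kJ/kg
Δh = -28.552 + -335 + -146.81 = -510.36 kJ/kg
Q = ṁ·Δh = 24.05 kg/s × -510.36 kJ/kg = -12274 kJ/s
|Q| = 12274 kW = 736450 kJ/min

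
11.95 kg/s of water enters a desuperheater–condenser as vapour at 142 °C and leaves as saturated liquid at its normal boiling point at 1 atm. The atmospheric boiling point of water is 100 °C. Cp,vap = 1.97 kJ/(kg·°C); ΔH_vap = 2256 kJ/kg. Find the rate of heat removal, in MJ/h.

vapour 142→100 °C: -82.74 kJ/kg
condensation at 100 °C: -2256 kJ/kg
Δh = -82.74 + -2256 = -2338.7 kJ/kg
Q = ṁ·Δh = 11.95 kg/s × -2338.7 kJ/kg = -27948 kJ/s
|Q| = 27948 kW = 100610 MJ/h

Q_c = 101000 MJ/h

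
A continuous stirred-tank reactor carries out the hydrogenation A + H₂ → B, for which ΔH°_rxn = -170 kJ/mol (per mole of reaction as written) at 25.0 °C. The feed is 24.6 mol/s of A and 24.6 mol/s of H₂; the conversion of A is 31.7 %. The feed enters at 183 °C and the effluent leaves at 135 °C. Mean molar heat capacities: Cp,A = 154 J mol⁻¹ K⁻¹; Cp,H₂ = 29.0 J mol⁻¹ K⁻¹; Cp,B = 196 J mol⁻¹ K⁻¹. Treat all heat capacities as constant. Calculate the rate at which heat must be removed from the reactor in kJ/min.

Q_out = 91800 kJ/min

Extent of reaction ξ = 0.317 × 24.6 = 7.7982 mol/s
Reaction term: ξ·ΔH°_rxn = 7.7982 × -170 = -1325.7 kJ/s
Sensible, feed 183→25 °C: -711.28 kJ/s
Outlet flows (mol/s): A 16.802, H₂ 16.802, B 7.7982
Sensible, products 25→135 °C: 506.35 kJ/s
Q = ΔH = -1530.6 kJ/s = -1530.6 kW
Heat removed = 91838 kJ/min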